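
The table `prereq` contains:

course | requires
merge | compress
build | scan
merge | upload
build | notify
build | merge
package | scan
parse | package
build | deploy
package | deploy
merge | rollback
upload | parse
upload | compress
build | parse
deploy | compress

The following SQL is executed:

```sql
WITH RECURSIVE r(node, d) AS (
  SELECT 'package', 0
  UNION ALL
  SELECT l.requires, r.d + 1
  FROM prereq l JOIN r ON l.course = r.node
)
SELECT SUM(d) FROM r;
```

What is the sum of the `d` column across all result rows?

Base: (package, d=0).
Iteration 1: edges from {package} -> (deploy, d=1), (scan, d=1).
Iteration 2: edges from {deploy,scan} -> (compress, d=2).
Iteration 3: no outgoing edges from {compress}; recursion stops.
SUM(d) = 0 + 1 + 1 + 2 = 4.

4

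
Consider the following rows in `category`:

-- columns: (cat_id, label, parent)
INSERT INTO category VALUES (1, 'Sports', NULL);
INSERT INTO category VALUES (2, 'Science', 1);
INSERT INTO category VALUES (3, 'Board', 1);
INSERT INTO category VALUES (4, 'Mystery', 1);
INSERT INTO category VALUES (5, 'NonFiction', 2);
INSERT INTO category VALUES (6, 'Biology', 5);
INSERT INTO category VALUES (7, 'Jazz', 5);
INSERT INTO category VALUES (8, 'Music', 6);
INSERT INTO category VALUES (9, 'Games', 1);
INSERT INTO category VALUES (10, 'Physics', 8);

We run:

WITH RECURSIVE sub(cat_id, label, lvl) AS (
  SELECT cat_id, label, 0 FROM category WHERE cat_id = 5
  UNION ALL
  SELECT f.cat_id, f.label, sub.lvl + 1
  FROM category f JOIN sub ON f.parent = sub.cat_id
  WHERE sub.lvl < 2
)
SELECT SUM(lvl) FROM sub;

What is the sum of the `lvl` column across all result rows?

Base: cat_id=5 (NonFiction) at lvl 0.
Iteration 1: rows with parent in {5} -> Biology (id 6, lvl 1), Jazz (id 7, lvl 1).
Iteration 2: rows with parent in {6,7} -> Music (id 8, lvl 2).
Iteration 3: lvl < 2 fails for all current rows; recursion stops.
SUM(lvl) = 0 + 1 + 1 + 2 = 4.

4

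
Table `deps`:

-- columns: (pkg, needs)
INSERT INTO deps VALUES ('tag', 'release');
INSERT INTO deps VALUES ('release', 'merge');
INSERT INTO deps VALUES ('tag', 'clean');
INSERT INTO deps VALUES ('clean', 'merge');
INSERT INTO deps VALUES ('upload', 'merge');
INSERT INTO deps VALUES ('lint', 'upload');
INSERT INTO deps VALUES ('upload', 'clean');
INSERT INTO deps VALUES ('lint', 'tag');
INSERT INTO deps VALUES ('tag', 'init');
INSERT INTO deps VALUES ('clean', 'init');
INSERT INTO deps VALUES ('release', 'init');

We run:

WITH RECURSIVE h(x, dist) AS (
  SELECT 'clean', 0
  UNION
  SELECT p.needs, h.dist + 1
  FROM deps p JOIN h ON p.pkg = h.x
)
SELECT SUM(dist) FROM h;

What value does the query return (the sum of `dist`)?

Base: (clean, dist=0).
Iteration 1: edges from {clean} -> (init, dist=1), (merge, dist=1).
Iteration 2: no outgoing edges from {init,merge}; recursion stops.
SUM(dist) = 0 + 1 + 1 = 2.

2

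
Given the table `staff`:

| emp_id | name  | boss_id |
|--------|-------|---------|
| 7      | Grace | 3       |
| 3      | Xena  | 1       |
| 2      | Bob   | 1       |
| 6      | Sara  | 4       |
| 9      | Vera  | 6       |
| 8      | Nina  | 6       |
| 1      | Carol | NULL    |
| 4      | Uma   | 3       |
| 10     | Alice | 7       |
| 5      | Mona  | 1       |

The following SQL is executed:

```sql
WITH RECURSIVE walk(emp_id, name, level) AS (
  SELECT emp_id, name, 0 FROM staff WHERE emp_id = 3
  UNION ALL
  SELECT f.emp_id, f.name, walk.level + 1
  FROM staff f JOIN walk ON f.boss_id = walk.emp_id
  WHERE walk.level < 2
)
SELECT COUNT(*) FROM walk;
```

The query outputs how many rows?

5

Base: emp_id=3 (Xena) at level 0.
Iteration 1: rows with boss_id in {3} -> Uma (id 4, level 1), Grace (id 7, level 1).
Iteration 2: rows with boss_id in {4,7} -> Sara (id 6, level 2), Alice (id 10, level 2).
Iteration 3: level < 2 fails for all current rows; recursion stops.
Total rows emitted: 5.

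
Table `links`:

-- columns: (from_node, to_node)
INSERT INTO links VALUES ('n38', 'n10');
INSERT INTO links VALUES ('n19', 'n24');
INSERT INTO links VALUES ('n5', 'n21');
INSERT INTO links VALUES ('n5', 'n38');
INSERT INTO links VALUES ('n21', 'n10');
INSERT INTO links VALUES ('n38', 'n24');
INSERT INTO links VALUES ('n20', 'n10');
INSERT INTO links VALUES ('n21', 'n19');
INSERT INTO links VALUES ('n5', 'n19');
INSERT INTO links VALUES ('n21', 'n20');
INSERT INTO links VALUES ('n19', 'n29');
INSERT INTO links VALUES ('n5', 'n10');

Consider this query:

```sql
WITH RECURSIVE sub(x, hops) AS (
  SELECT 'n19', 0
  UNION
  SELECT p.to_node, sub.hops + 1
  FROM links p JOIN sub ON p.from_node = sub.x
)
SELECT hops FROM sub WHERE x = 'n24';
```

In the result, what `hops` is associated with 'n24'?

Base: (n19, hops=0).
Iteration 1: edges from {n19} -> (n24, hops=1), (n29, hops=1).
Iteration 2: no outgoing edges from {n24,n29}; recursion stops.

1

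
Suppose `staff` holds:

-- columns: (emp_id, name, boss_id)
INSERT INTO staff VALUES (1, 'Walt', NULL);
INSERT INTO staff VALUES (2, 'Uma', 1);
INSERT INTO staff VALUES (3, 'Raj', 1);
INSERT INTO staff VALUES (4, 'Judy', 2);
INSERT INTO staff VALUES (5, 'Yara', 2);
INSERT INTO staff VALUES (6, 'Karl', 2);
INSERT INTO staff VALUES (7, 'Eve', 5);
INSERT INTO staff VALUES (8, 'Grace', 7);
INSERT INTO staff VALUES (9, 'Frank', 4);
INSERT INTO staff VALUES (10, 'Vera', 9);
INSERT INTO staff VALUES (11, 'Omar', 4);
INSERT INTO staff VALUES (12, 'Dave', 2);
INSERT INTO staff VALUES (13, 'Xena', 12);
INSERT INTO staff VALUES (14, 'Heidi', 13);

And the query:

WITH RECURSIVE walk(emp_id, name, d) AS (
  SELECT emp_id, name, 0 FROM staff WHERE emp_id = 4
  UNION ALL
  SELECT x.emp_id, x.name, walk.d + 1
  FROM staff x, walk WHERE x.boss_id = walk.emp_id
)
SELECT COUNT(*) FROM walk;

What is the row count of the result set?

4

Base: emp_id=4 (Judy) at d 0.
Iteration 1: rows with boss_id in {4} -> Frank (id 9, d 1), Omar (id 11, d 1).
Iteration 2: rows with boss_id in {9,11} -> Vera (id 10, d 2).
Iteration 3: no rows with boss_id in {10}; recursion stops.
Total rows emitted: 4.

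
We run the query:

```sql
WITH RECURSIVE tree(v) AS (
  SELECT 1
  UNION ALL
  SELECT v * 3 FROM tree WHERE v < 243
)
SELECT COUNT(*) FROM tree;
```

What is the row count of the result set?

Base: v=1.
Iteration 1: 1 < 243 holds -> v = 1 * 3 = 3.
Iteration 2: 3 < 243 holds -> v = 3 * 3 = 9.
Iteration 3: 9 < 243 holds -> v = 9 * 3 = 27.
Iteration 4: 27 < 243 holds -> v = 27 * 3 = 81.
Iteration 5: 81 < 243 holds -> v = 81 * 3 = 243.
Iteration 6: 243 < 243 fails; recursion stops.
Total rows emitted: 6.

6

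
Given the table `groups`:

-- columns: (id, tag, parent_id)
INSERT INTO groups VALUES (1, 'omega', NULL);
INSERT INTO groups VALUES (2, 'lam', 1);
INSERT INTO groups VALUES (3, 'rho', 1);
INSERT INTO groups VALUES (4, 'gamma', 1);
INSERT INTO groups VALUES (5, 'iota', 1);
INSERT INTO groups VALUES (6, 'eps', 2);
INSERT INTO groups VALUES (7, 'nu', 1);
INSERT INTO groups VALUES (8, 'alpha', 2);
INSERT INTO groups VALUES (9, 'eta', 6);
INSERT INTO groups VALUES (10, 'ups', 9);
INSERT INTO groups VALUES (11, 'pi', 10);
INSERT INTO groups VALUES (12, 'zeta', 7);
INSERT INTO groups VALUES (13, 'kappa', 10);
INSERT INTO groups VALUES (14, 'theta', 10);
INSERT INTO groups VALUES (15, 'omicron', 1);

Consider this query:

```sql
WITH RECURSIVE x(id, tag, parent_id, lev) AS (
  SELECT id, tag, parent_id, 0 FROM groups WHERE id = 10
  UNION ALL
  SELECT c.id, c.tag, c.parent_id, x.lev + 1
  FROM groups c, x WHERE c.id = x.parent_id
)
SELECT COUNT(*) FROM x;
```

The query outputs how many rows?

5

Base: id=10 (ups), parent_id=9, lev 0.
Iteration 1: join on id=9 -> eta (id 9, parent_id=6, lev 1).
Iteration 2: join on id=6 -> eps (id 6, parent_id=2, lev 2).
Iteration 3: join on id=2 -> lam (id 2, parent_id=1, lev 3).
Iteration 4: join on id=1 -> omega (id 1, parent_id=NULL, lev 4).
Iteration 5: parent_id is NULL; no match; recursion stops.
Total rows emitted: 5.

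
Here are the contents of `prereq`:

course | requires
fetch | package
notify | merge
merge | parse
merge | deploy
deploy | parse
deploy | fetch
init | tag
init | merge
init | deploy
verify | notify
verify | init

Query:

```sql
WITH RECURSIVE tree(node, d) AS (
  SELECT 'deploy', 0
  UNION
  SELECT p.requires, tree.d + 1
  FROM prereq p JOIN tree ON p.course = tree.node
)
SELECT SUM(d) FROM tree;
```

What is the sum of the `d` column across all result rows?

Base: (deploy, d=0).
Iteration 1: edges from {deploy} -> (fetch, d=1), (parse, d=1).
Iteration 2: edges from {fetch,parse} -> (package, d=2).
Iteration 3: no outgoing edges from {package}; recursion stops.
SUM(d) = 0 + 1 + 1 + 2 = 4.

4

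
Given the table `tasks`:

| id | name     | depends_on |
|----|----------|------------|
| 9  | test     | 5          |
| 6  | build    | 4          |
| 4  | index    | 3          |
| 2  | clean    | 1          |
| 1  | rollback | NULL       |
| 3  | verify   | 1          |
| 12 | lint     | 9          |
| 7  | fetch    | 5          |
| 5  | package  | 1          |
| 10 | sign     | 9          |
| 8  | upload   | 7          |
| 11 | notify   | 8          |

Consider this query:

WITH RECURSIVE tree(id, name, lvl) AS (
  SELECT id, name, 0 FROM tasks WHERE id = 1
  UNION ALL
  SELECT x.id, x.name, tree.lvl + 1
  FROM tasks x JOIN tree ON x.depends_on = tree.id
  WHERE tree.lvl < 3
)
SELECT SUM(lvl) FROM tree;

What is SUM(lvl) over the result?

Base: id=1 (rollback) at lvl 0.
Iteration 1: rows with depends_on in {1} -> clean (id 2, lvl 1), verify (id 3, lvl 1), package (id 5, lvl 1).
Iteration 2: rows with depends_on in {2,3,5} -> index (id 4, lvl 2), fetch (id 7, lvl 2), test (id 9, lvl 2).
Iteration 3: rows with depends_on in {4,7,9} -> build (id 6, lvl 3), upload (id 8, lvl 3), sign (id 10, lvl 3), lint (id 12, lvl 3).
Iteration 4: lvl < 3 fails for all current rows; recursion stops.
SUM(lvl) = 0 + 1 + 1 + 1 + 2 + 2 + 2 + 3 + 3 + 3 + 3 = 21.

21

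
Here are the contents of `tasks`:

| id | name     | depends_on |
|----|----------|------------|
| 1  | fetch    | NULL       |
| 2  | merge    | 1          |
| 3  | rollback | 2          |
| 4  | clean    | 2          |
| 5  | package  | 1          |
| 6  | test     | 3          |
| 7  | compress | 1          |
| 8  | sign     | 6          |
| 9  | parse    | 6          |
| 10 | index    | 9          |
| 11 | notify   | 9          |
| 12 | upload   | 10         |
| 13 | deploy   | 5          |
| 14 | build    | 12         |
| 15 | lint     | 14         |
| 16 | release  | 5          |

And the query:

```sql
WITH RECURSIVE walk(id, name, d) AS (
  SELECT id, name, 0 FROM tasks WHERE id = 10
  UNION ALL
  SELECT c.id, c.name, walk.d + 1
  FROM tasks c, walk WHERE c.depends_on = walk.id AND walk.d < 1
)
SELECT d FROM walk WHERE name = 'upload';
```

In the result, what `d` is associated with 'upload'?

Base: id=10 (index) at d 0.
Iteration 1: rows with depends_on in {10} -> upload (id 12, d 1).
Iteration 2: d < 1 fails for all current rows; recursion stops.

1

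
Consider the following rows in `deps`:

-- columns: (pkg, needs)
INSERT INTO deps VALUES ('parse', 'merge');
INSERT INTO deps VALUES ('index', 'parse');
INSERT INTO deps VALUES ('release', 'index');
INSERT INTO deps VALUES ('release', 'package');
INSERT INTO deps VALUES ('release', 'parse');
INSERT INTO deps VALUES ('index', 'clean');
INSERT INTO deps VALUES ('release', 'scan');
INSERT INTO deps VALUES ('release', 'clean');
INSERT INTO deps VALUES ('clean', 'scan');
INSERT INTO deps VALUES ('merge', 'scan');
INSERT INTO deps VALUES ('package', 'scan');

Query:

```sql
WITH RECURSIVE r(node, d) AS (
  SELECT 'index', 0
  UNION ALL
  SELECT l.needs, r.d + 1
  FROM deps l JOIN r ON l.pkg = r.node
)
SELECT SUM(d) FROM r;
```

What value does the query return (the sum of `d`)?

9

Base: (index, d=0).
Iteration 1: edges from {index} -> (clean, d=1), (parse, d=1).
Iteration 2: edges from {clean,parse} -> (merge, d=2), (scan, d=2).
Iteration 3: edges from {merge,scan} -> (scan, d=3).
Iteration 4: no outgoing edges from {scan}; recursion stops.
SUM(d) = 0 + 1 + 1 + 2 + 2 + 3 = 9.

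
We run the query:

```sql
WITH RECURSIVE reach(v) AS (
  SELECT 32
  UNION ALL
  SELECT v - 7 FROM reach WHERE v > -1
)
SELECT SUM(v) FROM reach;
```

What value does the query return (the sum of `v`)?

87

Base: v=32.
Iteration 1: 32 > -1 holds -> v = 32 - 7 = 25.
Iteration 2: 25 > -1 holds -> v = 25 - 7 = 18.
Iteration 3: 18 > -1 holds -> v = 18 - 7 = 11.
Iteration 4: 11 > -1 holds -> v = 11 - 7 = 4.
Iteration 5: 4 > -1 holds -> v = 4 - 7 = -3.
Iteration 6: -3 > -1 fails; recursion stops.
SUM(v) = 32 + 25 + 18 + 11 + 4 + -3 = 87.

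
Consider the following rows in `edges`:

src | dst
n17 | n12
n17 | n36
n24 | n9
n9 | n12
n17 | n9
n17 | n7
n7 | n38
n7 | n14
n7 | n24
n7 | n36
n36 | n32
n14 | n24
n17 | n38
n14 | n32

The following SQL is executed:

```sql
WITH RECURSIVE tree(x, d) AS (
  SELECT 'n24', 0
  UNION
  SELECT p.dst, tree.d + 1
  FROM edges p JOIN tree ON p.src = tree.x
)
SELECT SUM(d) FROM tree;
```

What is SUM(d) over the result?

3

Base: (n24, d=0).
Iteration 1: edges from {n24} -> (n9, d=1).
Iteration 2: edges from {n9} -> (n12, d=2).
Iteration 3: no outgoing edges from {n12}; recursion stops.
SUM(d) = 0 + 1 + 2 = 3.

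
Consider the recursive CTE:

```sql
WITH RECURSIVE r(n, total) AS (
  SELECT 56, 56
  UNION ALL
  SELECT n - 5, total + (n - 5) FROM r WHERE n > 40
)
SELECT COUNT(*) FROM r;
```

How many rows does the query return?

Base: n=56, total=56.
Iteration 1: 56 > 40 holds -> n = 56 - 5 = 51, total = 56 + 51 = 107.
Iteration 2: 51 > 40 holds -> n = 51 - 5 = 46, total = 107 + 46 = 153.
Iteration 3: 46 > 40 holds -> n = 46 - 5 = 41, total = 153 + 41 = 194.
Iteration 4: 41 > 40 holds -> n = 41 - 5 = 36, total = 194 + 36 = 230.
Iteration 5: 36 > 40 fails; recursion stops.
Total rows emitted: 5.

5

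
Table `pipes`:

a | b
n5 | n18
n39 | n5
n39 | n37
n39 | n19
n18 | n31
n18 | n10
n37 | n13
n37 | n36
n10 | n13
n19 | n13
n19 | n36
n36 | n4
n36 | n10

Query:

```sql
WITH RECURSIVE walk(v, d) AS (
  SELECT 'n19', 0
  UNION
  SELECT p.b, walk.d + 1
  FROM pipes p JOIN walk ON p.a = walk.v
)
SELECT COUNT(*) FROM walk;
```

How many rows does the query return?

6

Base: (n19, d=0).
Iteration 1: edges from {n19} -> (n13, d=1), (n36, d=1).
Iteration 2: edges from {n13,n36} -> (n10, d=2), (n4, d=2).
Iteration 3: edges from {n10,n4} -> (n13, d=3).
Iteration 4: no outgoing edges from {n13}; recursion stops.
Total rows emitted: 6.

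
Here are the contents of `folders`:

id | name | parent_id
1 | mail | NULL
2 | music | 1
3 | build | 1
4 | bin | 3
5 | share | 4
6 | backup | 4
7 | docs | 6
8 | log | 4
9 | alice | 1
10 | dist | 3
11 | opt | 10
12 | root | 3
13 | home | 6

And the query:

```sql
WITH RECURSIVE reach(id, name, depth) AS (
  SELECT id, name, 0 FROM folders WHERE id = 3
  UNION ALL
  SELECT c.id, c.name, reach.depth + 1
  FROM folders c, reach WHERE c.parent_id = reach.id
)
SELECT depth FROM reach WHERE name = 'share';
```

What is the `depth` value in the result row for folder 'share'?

Base: id=3 (build) at depth 0.
Iteration 1: rows with parent_id in {3} -> bin (id 4, depth 1), dist (id 10, depth 1), root (id 12, depth 1).
Iteration 2: rows with parent_id in {4,10,12} -> share (id 5, depth 2), backup (id 6, depth 2), log (id 8, depth 2), opt (id 11, depth 2).
Iteration 3: rows with parent_id in {5,6,8,11} -> docs (id 7, depth 3), home (id 13, depth 3).
Iteration 4: no rows with parent_id in {7,13}; recursion stops.

2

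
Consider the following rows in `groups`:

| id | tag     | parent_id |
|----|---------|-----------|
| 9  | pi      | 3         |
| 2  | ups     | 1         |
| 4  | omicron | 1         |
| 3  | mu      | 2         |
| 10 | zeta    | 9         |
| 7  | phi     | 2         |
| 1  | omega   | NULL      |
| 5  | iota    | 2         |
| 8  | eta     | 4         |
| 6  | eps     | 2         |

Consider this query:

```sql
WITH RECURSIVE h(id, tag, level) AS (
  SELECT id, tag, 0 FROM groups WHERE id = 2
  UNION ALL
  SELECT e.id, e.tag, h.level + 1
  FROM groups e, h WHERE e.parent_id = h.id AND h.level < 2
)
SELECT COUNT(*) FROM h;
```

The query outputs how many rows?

6

Base: id=2 (ups) at level 0.
Iteration 1: rows with parent_id in {2} -> mu (id 3, level 1), iota (id 5, level 1), eps (id 6, level 1), phi (id 7, level 1).
Iteration 2: rows with parent_id in {3,5,6,7} -> pi (id 9, level 2).
Iteration 3: level < 2 fails for all current rows; recursion stops.
Total rows emitted: 6.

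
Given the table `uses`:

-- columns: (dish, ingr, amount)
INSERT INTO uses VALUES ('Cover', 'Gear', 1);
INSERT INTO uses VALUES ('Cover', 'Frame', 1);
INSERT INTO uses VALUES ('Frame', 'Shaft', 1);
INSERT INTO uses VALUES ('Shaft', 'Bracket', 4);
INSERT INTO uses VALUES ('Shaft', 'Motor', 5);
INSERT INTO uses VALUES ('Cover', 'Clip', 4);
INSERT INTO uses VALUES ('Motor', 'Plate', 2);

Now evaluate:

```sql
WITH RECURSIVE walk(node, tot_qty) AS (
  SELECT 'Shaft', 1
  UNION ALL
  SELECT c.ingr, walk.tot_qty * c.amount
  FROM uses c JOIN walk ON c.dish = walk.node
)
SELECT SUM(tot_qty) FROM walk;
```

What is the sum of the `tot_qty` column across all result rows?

Base: (Shaft, tot_qty=1).
Iteration 1: components of {Shaft} -> Bracket = 1*4 = 4, Motor = 1*5 = 5.
Iteration 2: components of {Bracket,Motor} -> Plate = 5*2 = 10.
Iteration 3: no further components; recursion stops.
SUM(tot_qty) = 1 + 4 + 5 + 10 = 20.

20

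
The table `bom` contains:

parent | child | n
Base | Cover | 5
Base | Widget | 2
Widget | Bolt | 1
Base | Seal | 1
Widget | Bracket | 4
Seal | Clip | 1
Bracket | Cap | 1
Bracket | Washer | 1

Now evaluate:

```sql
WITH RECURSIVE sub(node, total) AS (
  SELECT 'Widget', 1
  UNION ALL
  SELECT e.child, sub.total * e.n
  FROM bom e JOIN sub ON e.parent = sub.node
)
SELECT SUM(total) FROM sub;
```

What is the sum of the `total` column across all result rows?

Base: (Widget, total=1).
Iteration 1: components of {Widget} -> Bolt = 1*1 = 1, Bracket = 1*4 = 4.
Iteration 2: components of {Bolt,Bracket} -> Cap = 4*1 = 4, Washer = 4*1 = 4.
Iteration 3: no further components; recursion stops.
SUM(total) = 1 + 1 + 4 + 4 + 4 = 14.

14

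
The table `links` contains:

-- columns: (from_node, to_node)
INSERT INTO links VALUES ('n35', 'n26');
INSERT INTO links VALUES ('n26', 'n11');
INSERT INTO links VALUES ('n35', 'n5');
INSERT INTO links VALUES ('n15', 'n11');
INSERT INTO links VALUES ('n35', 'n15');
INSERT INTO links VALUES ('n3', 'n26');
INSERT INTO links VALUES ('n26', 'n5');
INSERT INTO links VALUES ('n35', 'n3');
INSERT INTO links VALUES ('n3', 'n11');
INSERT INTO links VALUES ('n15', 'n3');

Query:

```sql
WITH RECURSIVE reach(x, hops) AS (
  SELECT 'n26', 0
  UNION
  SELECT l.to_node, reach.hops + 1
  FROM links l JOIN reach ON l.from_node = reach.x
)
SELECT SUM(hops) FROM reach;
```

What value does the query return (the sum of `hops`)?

Base: (n26, hops=0).
Iteration 1: edges from {n26} -> (n11, hops=1), (n5, hops=1).
Iteration 2: no outgoing edges from {n11,n5}; recursion stops.
SUM(hops) = 0 + 1 + 1 = 2.

2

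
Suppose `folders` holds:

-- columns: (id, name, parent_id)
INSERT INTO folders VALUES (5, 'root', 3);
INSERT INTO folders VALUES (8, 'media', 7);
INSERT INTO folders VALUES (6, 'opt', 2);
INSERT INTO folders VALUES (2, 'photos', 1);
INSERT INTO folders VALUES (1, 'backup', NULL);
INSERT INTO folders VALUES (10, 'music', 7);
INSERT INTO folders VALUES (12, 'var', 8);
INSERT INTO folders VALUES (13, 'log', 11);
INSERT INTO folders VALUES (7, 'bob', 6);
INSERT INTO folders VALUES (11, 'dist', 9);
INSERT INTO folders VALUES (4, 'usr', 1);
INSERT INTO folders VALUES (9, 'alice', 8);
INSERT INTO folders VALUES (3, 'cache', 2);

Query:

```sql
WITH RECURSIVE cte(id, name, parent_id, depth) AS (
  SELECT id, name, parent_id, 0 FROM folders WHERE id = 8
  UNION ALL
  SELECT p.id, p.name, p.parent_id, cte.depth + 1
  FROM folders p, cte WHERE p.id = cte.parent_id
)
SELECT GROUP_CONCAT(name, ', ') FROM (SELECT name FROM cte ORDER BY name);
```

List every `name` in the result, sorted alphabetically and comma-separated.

Base: id=8 (media), parent_id=7, depth 0.
Iteration 1: join on id=7 -> bob (id 7, parent_id=6, depth 1).
Iteration 2: join on id=6 -> opt (id 6, parent_id=2, depth 2).
Iteration 3: join on id=2 -> photos (id 2, parent_id=1, depth 3).
Iteration 4: join on id=1 -> backup (id 1, parent_id=NULL, depth 4).
Iteration 5: parent_id is NULL; no match; recursion stops.

backup, bob, media, opt, photos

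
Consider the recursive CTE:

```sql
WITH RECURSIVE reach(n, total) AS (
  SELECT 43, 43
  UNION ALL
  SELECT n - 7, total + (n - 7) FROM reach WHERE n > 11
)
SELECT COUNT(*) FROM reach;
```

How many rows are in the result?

6

Base: n=43, total=43.
Iteration 1: 43 > 11 holds -> n = 43 - 7 = 36, total = 43 + 36 = 79.
Iteration 2: 36 > 11 holds -> n = 36 - 7 = 29, total = 79 + 29 = 108.
Iteration 3: 29 > 11 holds -> n = 29 - 7 = 22, total = 108 + 22 = 130.
Iteration 4: 22 > 11 holds -> n = 22 - 7 = 15, total = 130 + 15 = 145.
Iteration 5: 15 > 11 holds -> n = 15 - 7 = 8, total = 145 + 8 = 153.
Iteration 6: 8 > 11 fails; recursion stops.
Total rows emitted: 6.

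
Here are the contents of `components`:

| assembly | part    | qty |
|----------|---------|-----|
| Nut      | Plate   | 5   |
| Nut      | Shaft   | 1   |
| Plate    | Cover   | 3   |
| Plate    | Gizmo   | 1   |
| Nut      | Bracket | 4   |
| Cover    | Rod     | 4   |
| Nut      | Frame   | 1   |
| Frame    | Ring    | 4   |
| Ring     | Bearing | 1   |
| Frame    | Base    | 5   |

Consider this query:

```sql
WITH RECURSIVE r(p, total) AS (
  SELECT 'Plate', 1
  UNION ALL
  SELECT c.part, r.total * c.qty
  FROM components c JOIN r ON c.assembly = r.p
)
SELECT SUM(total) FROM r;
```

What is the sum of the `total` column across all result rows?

17

Base: (Plate, total=1).
Iteration 1: components of {Plate} -> Cover = 1*3 = 3, Gizmo = 1*1 = 1.
Iteration 2: components of {Cover,Gizmo} -> Rod = 3*4 = 12.
Iteration 3: no further components; recursion stops.
SUM(total) = 1 + 3 + 1 + 12 = 17.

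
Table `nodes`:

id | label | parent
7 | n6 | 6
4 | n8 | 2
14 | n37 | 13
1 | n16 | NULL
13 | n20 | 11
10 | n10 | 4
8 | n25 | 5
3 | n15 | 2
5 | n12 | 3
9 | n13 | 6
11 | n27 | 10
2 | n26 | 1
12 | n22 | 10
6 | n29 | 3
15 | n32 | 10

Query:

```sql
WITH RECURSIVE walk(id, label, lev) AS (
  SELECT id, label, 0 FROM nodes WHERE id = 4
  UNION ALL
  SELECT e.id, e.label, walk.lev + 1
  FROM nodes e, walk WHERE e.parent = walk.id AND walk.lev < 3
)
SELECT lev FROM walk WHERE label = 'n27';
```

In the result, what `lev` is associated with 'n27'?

Base: id=4 (n8) at lev 0.
Iteration 1: rows with parent in {4} -> n10 (id 10, lev 1).
Iteration 2: rows with parent in {10} -> n27 (id 11, lev 2), n22 (id 12, lev 2), n32 (id 15, lev 2).
Iteration 3: rows with parent in {11,12,15} -> n20 (id 13, lev 3).
Iteration 4: lev < 3 fails for all current rows; recursion stops.

2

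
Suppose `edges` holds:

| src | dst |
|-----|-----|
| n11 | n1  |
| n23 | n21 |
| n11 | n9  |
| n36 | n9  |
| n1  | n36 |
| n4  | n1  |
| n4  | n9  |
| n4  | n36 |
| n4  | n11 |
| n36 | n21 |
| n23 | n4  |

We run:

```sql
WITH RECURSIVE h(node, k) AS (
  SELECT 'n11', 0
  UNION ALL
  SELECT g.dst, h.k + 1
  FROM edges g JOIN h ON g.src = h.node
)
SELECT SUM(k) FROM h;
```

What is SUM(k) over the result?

Base: (n11, k=0).
Iteration 1: edges from {n11} -> (n1, k=1), (n9, k=1).
Iteration 2: edges from {n1,n9} -> (n36, k=2).
Iteration 3: edges from {n36} -> (n21, k=3), (n9, k=3).
Iteration 4: no outgoing edges from {n21,n9}; recursion stops.
SUM(k) = 0 + 1 + 1 + 2 + 3 + 3 = 10.

10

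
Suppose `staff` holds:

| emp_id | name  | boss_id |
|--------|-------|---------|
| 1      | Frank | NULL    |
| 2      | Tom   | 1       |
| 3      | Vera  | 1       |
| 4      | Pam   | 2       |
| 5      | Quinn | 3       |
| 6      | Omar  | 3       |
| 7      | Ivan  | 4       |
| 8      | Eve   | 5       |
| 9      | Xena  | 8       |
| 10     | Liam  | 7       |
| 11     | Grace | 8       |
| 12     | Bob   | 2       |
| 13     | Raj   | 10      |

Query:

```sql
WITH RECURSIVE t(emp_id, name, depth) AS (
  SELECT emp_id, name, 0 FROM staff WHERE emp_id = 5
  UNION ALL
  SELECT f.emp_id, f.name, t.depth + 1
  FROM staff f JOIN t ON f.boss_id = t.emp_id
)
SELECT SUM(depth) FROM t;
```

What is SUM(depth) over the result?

Base: emp_id=5 (Quinn) at depth 0.
Iteration 1: rows with boss_id in {5} -> Eve (id 8, depth 1).
Iteration 2: rows with boss_id in {8} -> Xena (id 9, depth 2), Grace (id 11, depth 2).
Iteration 3: no rows with boss_id in {9,11}; recursion stops.
SUM(depth) = 0 + 1 + 2 + 2 = 5.

5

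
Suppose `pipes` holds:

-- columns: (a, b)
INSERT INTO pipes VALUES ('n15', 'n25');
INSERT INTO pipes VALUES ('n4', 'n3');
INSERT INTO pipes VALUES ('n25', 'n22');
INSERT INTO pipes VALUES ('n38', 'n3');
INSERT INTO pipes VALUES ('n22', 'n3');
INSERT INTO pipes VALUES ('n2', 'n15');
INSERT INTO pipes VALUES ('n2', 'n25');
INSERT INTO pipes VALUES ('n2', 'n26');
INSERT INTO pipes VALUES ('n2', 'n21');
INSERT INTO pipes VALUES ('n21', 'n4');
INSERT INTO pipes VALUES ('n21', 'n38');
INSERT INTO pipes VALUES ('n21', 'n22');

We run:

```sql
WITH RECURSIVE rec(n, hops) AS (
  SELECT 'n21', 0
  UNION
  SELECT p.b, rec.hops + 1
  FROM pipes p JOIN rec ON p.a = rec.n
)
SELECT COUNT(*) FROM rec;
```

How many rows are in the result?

Base: (n21, hops=0).
Iteration 1: edges from {n21} -> (n22, hops=1), (n38, hops=1), (n4, hops=1).
Iteration 2: edges from {n22,n38,n4} -> (n3, hops=2). [UNION drops 2 duplicate row(s)]
Iteration 3: no outgoing edges from {n3}; recursion stops.
Total rows emitted: 5.

5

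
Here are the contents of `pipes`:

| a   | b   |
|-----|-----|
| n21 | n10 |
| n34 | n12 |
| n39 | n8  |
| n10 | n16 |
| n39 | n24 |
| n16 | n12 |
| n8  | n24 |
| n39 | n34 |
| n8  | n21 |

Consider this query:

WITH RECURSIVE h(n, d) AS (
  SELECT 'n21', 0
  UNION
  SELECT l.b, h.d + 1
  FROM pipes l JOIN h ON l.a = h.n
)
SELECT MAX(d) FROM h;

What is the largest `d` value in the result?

Base: (n21, d=0).
Iteration 1: edges from {n21} -> (n10, d=1).
Iteration 2: edges from {n10} -> (n16, d=2).
Iteration 3: edges from {n16} -> (n12, d=3).
Iteration 4: no outgoing edges from {n12}; recursion stops.
d values: 0, 1, 2, 3; the maximum is 3.

3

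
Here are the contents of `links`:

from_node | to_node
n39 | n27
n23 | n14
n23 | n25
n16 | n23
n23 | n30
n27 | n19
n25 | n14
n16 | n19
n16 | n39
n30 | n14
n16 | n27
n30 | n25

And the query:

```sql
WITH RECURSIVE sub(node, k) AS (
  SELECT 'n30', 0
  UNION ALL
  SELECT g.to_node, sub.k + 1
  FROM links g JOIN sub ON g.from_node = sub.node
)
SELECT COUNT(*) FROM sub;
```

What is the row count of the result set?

4

Base: (n30, k=0).
Iteration 1: edges from {n30} -> (n14, k=1), (n25, k=1).
Iteration 2: edges from {n14,n25} -> (n14, k=2).
Iteration 3: no outgoing edges from {n14}; recursion stops.
Total rows emitted: 4.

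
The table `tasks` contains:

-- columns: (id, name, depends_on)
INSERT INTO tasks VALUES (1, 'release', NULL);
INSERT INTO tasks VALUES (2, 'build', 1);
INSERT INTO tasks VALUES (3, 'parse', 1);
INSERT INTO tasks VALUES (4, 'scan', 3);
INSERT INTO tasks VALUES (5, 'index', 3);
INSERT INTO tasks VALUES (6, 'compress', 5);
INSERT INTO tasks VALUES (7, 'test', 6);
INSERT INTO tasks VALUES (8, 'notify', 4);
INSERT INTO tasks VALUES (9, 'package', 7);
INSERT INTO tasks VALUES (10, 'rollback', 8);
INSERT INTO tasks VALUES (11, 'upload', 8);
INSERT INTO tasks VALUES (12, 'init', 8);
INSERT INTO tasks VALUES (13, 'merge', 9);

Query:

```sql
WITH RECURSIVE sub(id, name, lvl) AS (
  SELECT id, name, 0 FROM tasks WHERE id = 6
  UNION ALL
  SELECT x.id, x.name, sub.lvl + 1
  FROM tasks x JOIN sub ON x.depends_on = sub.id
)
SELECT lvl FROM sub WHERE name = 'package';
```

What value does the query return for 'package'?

2

Base: id=6 (compress) at lvl 0.
Iteration 1: rows with depends_on in {6} -> test (id 7, lvl 1).
Iteration 2: rows with depends_on in {7} -> package (id 9, lvl 2).
Iteration 3: rows with depends_on in {9} -> merge (id 13, lvl 3).
Iteration 4: no rows with depends_on in {13}; recursion stops.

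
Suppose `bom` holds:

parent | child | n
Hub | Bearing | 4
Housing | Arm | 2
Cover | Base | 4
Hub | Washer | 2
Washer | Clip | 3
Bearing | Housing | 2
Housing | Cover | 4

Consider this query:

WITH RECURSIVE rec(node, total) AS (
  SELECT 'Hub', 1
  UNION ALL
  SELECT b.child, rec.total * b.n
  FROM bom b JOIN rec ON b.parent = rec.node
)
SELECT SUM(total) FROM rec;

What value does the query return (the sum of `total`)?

Base: (Hub, total=1).
Iteration 1: components of {Hub} -> Bearing = 1*4 = 4, Washer = 1*2 = 2.
Iteration 2: components of {Bearing,Washer} -> Clip = 2*3 = 6, Housing = 4*2 = 8.
Iteration 3: components of {Clip,Housing} -> Arm = 8*2 = 16, Cover = 8*4 = 32.
Iteration 4: components of {Arm,Cover} -> Base = 32*4 = 128.
Iteration 5: no further components; recursion stops.
SUM(total) = 1 + 4 + 2 + 8 + 6 + 32 + 16 + 128 = 197.

197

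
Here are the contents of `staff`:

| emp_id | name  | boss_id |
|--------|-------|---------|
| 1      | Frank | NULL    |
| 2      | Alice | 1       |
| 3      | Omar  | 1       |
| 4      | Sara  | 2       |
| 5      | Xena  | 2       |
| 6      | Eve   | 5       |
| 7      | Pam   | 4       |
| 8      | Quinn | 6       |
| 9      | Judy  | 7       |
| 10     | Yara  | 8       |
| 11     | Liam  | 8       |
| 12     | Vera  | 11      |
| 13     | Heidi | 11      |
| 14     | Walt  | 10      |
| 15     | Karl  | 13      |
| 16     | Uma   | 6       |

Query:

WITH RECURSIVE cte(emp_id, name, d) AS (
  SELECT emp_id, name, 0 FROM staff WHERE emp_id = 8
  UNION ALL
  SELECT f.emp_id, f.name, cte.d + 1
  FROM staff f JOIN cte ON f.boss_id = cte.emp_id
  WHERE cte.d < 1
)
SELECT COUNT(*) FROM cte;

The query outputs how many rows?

Base: emp_id=8 (Quinn) at d 0.
Iteration 1: rows with boss_id in {8} -> Yara (id 10, d 1), Liam (id 11, d 1).
Iteration 2: d < 1 fails for all current rows; recursion stops.
Total rows emitted: 3.

3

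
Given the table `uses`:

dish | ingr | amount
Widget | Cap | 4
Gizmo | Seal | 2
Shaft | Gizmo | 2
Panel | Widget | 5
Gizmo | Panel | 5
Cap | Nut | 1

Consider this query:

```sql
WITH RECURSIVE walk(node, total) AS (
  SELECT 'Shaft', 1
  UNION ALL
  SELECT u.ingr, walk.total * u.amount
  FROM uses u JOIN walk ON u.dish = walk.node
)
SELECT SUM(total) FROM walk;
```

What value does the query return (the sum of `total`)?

Base: (Shaft, total=1).
Iteration 1: components of {Shaft} -> Gizmo = 1*2 = 2.
Iteration 2: components of {Gizmo} -> Panel = 2*5 = 10, Seal = 2*2 = 4.
Iteration 3: components of {Panel,Seal} -> Widget = 10*5 = 50.
Iteration 4: components of {Widget} -> Cap = 50*4 = 200.
Iteration 5: components of {Cap} -> Nut = 200*1 = 200.
Iteration 6: no further components; recursion stops.
SUM(total) = 1 + 2 + 10 + 4 + 50 + 200 + 200 = 467.

467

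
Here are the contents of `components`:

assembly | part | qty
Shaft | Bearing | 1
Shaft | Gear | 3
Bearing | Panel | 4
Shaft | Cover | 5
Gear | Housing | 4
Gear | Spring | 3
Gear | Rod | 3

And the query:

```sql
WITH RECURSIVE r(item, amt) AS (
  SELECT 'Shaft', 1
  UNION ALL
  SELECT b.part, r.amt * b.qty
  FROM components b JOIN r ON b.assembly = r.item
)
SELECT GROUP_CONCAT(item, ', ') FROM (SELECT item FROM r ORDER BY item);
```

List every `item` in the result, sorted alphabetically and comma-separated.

Bearing, Cover, Gear, Housing, Panel, Rod, Shaft, Spring

Base: (Shaft, amt=1).
Iteration 1: components of {Shaft} -> Bearing = 1*1 = 1, Cover = 1*5 = 5, Gear = 1*3 = 3.
Iteration 2: components of {Bearing,Cover,Gear} -> Housing = 3*4 = 12, Panel = 1*4 = 4, Rod = 3*3 = 9, Spring = 3*3 = 9.
Iteration 3: no further components; recursion stops.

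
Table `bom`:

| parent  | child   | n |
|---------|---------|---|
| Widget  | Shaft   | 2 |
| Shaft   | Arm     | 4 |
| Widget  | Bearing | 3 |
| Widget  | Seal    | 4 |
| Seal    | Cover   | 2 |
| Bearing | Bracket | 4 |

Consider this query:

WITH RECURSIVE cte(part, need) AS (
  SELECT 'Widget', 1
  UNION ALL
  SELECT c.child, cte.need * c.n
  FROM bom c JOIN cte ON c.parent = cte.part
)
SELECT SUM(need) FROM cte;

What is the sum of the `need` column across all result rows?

38

Base: (Widget, need=1).
Iteration 1: components of {Widget} -> Bearing = 1*3 = 3, Seal = 1*4 = 4, Shaft = 1*2 = 2.
Iteration 2: components of {Bearing,Seal,Shaft} -> Arm = 2*4 = 8, Bracket = 3*4 = 12, Cover = 4*2 = 8.
Iteration 3: no further components; recursion stops.
SUM(need) = 1 + 2 + 3 + 4 + 8 + 12 + 8 = 38.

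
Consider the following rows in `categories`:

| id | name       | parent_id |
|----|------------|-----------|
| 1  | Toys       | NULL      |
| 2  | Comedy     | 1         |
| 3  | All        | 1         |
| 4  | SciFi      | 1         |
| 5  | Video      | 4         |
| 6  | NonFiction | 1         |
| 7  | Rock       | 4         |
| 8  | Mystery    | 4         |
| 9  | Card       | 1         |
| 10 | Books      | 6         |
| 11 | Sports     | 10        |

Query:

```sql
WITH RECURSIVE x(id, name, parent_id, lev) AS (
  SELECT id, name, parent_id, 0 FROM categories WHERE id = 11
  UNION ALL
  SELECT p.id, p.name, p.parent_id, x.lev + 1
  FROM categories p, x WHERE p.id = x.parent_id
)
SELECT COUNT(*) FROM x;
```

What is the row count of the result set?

Base: id=11 (Sports), parent_id=10, lev 0.
Iteration 1: join on id=10 -> Books (id 10, parent_id=6, lev 1).
Iteration 2: join on id=6 -> NonFiction (id 6, parent_id=1, lev 2).
Iteration 3: join on id=1 -> Toys (id 1, parent_id=NULL, lev 3).
Iteration 4: parent_id is NULL; no match; recursion stops.
Total rows emitted: 4.

4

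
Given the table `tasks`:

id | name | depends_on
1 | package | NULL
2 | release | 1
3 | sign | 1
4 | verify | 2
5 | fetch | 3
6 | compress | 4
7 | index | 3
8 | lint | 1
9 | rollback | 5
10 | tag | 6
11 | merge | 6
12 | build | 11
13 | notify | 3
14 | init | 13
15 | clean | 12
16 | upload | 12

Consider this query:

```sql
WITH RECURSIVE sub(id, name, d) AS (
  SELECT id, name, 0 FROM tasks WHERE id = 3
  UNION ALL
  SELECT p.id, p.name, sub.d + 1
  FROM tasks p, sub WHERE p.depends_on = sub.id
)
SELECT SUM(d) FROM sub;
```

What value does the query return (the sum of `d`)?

Base: id=3 (sign) at d 0.
Iteration 1: rows with depends_on in {3} -> fetch (id 5, d 1), index (id 7, d 1), notify (id 13, d 1).
Iteration 2: rows with depends_on in {5,7,13} -> rollback (id 9, d 2), init (id 14, d 2).
Iteration 3: no rows with depends_on in {9,14}; recursion stops.
SUM(d) = 0 + 1 + 1 + 1 + 2 + 2 = 7.

7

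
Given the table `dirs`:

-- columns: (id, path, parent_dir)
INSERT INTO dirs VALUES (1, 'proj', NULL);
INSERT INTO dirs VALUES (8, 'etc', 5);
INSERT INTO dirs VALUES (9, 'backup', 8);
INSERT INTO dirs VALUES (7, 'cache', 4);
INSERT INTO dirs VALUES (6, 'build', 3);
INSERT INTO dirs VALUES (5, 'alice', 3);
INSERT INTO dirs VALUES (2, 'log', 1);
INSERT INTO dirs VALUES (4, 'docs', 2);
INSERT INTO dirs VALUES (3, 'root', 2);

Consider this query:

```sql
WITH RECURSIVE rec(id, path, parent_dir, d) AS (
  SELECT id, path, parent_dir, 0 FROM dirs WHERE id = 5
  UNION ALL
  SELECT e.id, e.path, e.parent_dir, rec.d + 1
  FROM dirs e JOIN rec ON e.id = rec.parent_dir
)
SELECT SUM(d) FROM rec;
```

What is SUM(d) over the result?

6

Base: id=5 (alice), parent_dir=3, d 0.
Iteration 1: join on id=3 -> root (id 3, parent_dir=2, d 1).
Iteration 2: join on id=2 -> log (id 2, parent_dir=1, d 2).
Iteration 3: join on id=1 -> proj (id 1, parent_dir=NULL, d 3).
Iteration 4: parent_dir is NULL; no match; recursion stops.
SUM(d) = 0 + 1 + 2 + 3 = 6.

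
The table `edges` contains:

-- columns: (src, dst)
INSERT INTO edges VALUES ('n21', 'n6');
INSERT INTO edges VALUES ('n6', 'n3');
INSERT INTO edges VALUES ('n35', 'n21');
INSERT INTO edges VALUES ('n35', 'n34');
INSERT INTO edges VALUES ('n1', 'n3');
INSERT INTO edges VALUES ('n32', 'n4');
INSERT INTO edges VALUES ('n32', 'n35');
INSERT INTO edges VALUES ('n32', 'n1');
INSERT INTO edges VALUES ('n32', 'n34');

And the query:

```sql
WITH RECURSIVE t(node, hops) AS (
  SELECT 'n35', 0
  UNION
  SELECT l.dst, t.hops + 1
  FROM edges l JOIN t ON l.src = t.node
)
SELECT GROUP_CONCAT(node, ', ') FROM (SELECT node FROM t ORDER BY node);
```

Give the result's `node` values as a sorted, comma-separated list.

n21, n3, n34, n35, n6

Base: (n35, hops=0).
Iteration 1: edges from {n35} -> (n21, hops=1), (n34, hops=1).
Iteration 2: edges from {n21,n34} -> (n6, hops=2).
Iteration 3: edges from {n6} -> (n3, hops=3).
Iteration 4: no outgoing edges from {n3}; recursion stops.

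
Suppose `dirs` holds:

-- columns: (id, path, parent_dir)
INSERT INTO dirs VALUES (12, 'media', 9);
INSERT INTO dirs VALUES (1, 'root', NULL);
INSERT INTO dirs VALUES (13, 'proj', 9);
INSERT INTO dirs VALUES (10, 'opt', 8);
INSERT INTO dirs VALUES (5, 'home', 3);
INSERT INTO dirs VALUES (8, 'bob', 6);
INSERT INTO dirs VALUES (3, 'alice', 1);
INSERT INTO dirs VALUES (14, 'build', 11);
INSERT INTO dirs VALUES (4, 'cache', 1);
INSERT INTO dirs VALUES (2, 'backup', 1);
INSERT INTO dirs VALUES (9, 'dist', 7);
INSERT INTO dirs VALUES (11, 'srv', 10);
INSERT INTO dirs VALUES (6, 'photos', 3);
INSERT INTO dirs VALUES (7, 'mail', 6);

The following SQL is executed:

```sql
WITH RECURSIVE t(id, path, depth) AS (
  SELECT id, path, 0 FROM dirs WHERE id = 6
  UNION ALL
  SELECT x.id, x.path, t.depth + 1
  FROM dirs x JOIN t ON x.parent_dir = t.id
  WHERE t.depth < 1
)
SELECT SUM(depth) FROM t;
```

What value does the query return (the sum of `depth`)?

Base: id=6 (photos) at depth 0.
Iteration 1: rows with parent_dir in {6} -> mail (id 7, depth 1), bob (id 8, depth 1).
Iteration 2: depth < 1 fails for all current rows; recursion stops.
SUM(depth) = 0 + 1 + 1 = 2.

2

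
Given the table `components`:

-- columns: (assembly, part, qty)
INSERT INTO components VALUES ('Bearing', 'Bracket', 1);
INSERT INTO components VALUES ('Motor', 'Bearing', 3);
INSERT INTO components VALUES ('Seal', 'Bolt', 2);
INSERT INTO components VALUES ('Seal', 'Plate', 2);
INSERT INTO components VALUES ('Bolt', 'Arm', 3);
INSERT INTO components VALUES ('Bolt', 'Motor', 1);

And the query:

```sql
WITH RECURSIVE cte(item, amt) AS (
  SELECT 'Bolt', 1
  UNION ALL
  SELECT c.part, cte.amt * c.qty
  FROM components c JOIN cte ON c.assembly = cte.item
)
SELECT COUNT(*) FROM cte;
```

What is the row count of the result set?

5

Base: (Bolt, amt=1).
Iteration 1: components of {Bolt} -> Arm = 1*3 = 3, Motor = 1*1 = 1.
Iteration 2: components of {Arm,Motor} -> Bearing = 1*3 = 3.
Iteration 3: components of {Bearing} -> Bracket = 3*1 = 3.
Iteration 4: no further components; recursion stops.
Total rows emitted: 5.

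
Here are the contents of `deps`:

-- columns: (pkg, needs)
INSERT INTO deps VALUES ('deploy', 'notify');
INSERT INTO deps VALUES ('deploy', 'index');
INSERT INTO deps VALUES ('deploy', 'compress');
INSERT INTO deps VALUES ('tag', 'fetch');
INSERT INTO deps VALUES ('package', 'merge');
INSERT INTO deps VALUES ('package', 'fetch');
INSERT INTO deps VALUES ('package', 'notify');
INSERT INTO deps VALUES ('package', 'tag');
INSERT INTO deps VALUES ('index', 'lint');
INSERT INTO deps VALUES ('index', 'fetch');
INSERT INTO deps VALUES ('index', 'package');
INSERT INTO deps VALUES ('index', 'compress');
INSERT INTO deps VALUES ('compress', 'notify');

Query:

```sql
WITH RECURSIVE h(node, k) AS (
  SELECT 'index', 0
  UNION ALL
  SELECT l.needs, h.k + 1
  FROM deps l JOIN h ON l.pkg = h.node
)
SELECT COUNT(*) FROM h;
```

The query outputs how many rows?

Base: (index, k=0).
Iteration 1: edges from {index} -> (compress, k=1), (fetch, k=1), (lint, k=1), (package, k=1).
Iteration 2: edges from {compress,fetch,lint,package} -> (fetch, k=2), (merge, k=2), (notify, k=2) x2, (tag, k=2). [UNION ALL keeps all 5 new rows, including repeats]
Iteration 3: edges from {fetch,merge,notify,tag} -> (fetch, k=3).
Iteration 4: no outgoing edges from {fetch}; recursion stops.
Total rows emitted: 11.

11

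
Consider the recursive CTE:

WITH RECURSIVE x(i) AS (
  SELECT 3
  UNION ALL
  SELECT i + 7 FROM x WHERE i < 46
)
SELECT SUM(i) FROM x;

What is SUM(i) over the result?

220

Base: i=3.
Iteration 1: 3 < 46 holds -> i = 3 + 7 = 10.
Iteration 2: 10 < 46 holds -> i = 10 + 7 = 17.
Iteration 3: 17 < 46 holds -> i = 17 + 7 = 24.
Iteration 4: 24 < 46 holds -> i = 24 + 7 = 31.
Iteration 5: 31 < 46 holds -> i = 31 + 7 = 38.
Iteration 6: 38 < 46 holds -> i = 38 + 7 = 45.
Iteration 7: 45 < 46 holds -> i = 45 + 7 = 52.
Iteration 8: 52 < 46 fails; recursion stops.
SUM(i) = 3 + 10 + 17 + 24 + 31 + 38 + 45 + 52 = 220.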